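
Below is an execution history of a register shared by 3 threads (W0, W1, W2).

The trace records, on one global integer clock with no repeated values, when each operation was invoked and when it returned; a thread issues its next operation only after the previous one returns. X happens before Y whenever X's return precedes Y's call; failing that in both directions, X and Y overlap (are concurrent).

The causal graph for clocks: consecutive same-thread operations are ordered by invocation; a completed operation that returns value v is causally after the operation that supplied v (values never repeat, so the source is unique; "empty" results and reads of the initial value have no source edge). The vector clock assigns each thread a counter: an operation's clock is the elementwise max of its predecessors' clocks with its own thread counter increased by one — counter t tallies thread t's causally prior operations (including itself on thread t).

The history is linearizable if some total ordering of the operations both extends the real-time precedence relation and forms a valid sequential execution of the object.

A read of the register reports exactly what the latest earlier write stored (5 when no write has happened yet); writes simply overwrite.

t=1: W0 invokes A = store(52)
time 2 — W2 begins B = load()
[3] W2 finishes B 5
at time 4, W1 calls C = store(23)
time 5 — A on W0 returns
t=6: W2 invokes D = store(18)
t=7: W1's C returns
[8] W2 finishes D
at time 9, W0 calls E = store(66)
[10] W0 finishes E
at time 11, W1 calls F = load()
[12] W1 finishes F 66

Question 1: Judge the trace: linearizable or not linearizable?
linearizable

witness order: B, A, C, D, E, F
step 1: B load() → 5 — value 5
step 2: A store(52) — value 52
step 3: C store(23) — value 23
step 4: D store(18) — value 18
step 5: E store(66) — value 66
step 6: F load() → 66 — value 66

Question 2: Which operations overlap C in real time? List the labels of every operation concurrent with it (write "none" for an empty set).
A, D

overlap test against C [4,7]: concurrent iff the interval meets 4..7
A [1,5]: concurrent
B [2,3]: before
D [6,8]: concurrent
E [9,10]: after
F [11,12]: after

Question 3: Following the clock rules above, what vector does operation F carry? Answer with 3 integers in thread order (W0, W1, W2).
(2, 2, 0)

root op B, invoked 2: fresh clock plus W2's own tick → (0, 0, 1)
root op C, invoked 4: fresh clock plus W1's own tick → (0, 1, 0)
root op A, invoked 1: fresh clock plus W0's own tick → (1, 0, 0)
VC(D, invoked at 6): max of VC(B)=(0, 0, 1), then +1 on thread W2 → (0, 0, 2)
VC(E, invoked at 9): max of VC(A)=(1, 0, 0), then +1 on thread W0 → (2, 0, 0)
VC(F, invoked at 11): max of VC(C)=(0, 1, 0), VC(E)=(2, 0, 0), then +1 on thread W1 → (2, 2, 0)
target: VC(F) = (2, 2, 0)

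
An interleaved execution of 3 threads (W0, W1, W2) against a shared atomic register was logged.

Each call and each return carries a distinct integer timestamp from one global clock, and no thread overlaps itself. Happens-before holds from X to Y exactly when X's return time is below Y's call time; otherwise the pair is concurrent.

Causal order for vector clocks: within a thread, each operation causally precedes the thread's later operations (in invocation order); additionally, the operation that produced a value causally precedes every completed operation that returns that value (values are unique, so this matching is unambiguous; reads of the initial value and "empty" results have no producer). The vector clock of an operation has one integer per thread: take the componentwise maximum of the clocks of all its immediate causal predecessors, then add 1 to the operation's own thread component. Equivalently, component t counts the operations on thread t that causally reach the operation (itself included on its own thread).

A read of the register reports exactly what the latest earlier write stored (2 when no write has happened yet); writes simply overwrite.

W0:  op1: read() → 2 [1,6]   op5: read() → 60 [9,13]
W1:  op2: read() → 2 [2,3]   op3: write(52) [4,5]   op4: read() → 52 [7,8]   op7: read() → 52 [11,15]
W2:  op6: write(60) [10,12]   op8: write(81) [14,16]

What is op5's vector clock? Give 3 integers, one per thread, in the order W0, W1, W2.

op6 (invocation 10): nothing precedes it; W2's component alone gives (0, 0, 1)
op2 (invocation 2): nothing precedes it; W1's component alone gives (0, 1, 0)
op1 (invocation 1): nothing precedes it; W0's component alone gives (1, 0, 0)
op8 (invocation 14): componentwise max over VC(op6)=(0, 0, 1), +1 at W2, giving (0, 0, 2)
op3 (invocation 4): componentwise max over VC(op2)=(0, 1, 0), +1 at W1, giving (0, 2, 0)
op4 (invocation 7): componentwise max over VC(op3)=(0, 2, 0), +1 at W1, giving (0, 3, 0)
op5 (invocation 9): componentwise max over VC(op1)=(1, 0, 0), VC(op6)=(0, 0, 1), +1 at W0, giving (2, 0, 1)
op7 (invocation 11): componentwise max over VC(op3)=(0, 2, 0), VC(op4)=(0, 3, 0), +1 at W1, giving (0, 4, 0)
target: VC(op5) = (2, 0, 1)

(2, 0, 1)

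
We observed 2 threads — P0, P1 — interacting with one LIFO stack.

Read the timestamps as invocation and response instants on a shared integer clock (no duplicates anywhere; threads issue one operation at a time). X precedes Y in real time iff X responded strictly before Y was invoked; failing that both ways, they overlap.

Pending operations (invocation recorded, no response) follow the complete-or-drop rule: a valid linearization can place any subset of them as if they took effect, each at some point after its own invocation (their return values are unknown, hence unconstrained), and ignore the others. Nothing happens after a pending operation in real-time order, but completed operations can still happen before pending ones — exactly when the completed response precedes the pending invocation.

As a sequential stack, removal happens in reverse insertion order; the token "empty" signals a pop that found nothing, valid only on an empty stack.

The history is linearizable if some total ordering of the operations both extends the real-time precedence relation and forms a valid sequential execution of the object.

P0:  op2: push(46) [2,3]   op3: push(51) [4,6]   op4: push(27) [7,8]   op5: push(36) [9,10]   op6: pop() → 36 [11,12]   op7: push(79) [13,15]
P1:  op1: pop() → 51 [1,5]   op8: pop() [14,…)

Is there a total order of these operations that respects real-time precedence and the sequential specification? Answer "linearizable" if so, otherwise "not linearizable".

witness order: op2, op3, op1, op4, op5, op6, op7
step 1: op2 push(46) — stack <46>
step 2: op3 push(51) — stack <46,51>
step 3: op1 pop() → 51 — stack <46>
step 4: op4 push(27) — stack <46,27>
step 5: op5 push(36) — stack <46,27,36>
step 6: op6 pop() → 36 — stack <46,27>
step 7: op7 push(79) — stack <46,27,79>

linearizable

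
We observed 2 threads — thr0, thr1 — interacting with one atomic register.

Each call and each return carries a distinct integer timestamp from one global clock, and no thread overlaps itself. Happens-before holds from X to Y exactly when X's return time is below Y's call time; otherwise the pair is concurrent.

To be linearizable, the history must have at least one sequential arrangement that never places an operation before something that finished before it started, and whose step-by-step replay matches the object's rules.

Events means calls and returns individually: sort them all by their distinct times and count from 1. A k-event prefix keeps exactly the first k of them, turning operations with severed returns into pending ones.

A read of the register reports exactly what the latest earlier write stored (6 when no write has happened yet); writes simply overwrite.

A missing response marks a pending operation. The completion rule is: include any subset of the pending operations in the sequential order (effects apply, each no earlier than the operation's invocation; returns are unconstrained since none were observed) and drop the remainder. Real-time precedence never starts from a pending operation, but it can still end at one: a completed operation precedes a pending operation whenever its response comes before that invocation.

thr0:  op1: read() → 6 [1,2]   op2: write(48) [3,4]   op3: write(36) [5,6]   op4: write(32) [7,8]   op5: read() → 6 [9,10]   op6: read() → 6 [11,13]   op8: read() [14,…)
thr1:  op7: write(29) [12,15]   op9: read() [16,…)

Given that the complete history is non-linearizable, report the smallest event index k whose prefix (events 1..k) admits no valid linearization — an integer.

one valid order for events 1..9 is op1, op2, op3, op4:
1. op1 read() → 6, leaving value 6
2. op2 write(48), leaving value 48
3. op3 write(36), leaving value 36
4. op4 write(32), leaving value 32
with event 10 included (op5 responding at time 10), all real-time-consistent orders fail
e.g. op1, op2, op3, op4, op5: illegal at step 5, since op5 read() → 6 cannot apply there

10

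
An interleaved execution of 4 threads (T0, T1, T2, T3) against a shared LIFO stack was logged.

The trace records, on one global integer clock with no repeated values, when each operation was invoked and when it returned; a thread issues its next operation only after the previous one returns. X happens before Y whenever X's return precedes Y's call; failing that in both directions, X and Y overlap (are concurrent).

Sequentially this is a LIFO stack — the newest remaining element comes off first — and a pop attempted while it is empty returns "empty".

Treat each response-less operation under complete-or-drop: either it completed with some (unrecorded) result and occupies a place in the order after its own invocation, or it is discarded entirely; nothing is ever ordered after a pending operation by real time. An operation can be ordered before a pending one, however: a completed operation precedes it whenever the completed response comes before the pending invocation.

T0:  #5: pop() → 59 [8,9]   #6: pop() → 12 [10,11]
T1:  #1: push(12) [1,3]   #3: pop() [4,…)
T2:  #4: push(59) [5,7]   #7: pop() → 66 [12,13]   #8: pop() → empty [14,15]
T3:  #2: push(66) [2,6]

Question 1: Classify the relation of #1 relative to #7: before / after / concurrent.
Answer: before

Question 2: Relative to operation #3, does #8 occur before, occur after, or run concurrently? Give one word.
Answer: concurrent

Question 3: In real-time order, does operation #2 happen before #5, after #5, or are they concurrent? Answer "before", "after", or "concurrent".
Answer: before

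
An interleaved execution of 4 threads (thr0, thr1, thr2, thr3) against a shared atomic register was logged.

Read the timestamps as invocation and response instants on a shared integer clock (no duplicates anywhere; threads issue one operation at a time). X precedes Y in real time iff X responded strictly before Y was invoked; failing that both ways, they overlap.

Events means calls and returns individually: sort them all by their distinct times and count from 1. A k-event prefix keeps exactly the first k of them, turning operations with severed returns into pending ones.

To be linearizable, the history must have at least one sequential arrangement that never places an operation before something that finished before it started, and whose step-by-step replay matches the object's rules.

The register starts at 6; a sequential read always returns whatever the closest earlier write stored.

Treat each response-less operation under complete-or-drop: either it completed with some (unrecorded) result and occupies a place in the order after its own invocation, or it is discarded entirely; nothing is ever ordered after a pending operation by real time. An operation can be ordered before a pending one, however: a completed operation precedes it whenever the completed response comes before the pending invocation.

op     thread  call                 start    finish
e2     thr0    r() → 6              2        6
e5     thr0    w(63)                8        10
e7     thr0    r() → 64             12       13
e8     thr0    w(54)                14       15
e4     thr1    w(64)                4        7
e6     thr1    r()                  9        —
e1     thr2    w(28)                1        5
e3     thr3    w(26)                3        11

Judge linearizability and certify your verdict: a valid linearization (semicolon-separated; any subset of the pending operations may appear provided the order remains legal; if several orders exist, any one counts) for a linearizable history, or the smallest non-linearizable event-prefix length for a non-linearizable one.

events 1..12 are fine; event 13 — the response of e7 at time 13 — makes the prefix non-linearizable
every one of the 30 real-time-consistent orders over 6 completed atomic register ops fails the sequential spec
including or dropping the 1 pending operation (e6) in any combination fails
take e1, e2, e3, e4, e5, e7 (pending dropped): step 2 already fails, because e2 r() → 6 cannot occur there
take e1, e2, e4, e3, e5, e7 (pending dropped): step 2 already fails, because e2 r() → 6 cannot occur there

not linearizable — minimal violating prefix: 13 events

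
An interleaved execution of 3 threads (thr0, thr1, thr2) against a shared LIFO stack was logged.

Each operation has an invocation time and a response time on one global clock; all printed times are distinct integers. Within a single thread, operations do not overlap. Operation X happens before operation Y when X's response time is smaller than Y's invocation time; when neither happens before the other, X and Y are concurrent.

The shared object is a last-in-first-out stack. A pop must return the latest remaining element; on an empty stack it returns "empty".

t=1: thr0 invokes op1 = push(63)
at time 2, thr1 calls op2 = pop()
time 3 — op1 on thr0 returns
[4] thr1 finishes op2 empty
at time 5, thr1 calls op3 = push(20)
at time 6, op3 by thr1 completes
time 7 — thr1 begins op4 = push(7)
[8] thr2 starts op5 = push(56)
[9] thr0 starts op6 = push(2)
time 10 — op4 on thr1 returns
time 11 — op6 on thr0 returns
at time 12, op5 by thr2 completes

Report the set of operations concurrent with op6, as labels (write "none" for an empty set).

overlap test against op6 [9,11]: concurrent iff the interval meets 9..11
op1 [1,3]: before
op2 [2,4]: before
op3 [5,6]: before
op4 [7,10]: concurrent
op5 [8,12]: concurrent

op4, op5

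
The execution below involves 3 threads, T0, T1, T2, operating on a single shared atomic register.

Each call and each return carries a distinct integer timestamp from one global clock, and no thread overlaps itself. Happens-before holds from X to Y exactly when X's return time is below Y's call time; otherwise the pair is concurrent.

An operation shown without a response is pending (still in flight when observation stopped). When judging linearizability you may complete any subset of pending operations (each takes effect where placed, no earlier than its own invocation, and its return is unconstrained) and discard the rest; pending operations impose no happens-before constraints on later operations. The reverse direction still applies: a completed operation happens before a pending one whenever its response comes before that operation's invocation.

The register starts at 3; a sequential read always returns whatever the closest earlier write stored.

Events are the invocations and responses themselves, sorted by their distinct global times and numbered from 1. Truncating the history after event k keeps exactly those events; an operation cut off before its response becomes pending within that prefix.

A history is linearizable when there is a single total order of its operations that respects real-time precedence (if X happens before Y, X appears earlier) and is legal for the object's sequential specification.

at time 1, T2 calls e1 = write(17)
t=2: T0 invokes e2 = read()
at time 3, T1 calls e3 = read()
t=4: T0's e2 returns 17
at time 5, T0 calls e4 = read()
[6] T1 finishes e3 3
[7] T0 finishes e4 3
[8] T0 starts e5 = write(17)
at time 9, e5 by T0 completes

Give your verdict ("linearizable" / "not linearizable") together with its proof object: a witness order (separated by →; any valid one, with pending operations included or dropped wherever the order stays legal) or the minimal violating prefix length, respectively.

through event 6 a valid linearization exists; event 7 (e4 responding at time 7) ends that
every one of the 3 real-time-consistent orders over 3 completed atomic register ops fails the sequential spec
including or dropping the 1 pending operation (e1) in any combination fails
take e2, e3, e4 (pending dropped): step 1 already fails, because e2 read() → 17 cannot occur there
take e2, e4, e3 (pending dropped): step 1 already fails, because e2 read() → 17 cannot occur there

not linearizable — minimal violating prefix: 7 events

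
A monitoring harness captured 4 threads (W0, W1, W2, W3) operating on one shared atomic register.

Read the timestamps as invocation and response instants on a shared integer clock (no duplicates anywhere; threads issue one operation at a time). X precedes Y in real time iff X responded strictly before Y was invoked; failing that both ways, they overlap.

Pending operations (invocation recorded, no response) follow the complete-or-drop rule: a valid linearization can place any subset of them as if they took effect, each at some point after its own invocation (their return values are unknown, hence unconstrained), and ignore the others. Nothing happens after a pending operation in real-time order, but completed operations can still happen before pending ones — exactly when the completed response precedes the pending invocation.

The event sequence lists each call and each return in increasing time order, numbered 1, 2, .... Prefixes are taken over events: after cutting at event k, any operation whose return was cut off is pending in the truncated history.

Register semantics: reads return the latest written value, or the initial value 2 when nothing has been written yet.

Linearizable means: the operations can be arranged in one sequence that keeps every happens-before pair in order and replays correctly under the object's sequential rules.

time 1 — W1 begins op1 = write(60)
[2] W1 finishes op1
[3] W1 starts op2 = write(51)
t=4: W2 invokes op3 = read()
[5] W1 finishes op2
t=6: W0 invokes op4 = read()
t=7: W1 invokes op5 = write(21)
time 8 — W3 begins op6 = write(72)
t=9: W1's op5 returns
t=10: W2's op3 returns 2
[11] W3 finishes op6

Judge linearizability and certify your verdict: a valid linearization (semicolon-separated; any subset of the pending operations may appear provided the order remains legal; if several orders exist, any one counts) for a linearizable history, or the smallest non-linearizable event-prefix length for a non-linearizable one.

the violation lands at event 10, op3's response at time 10: events 1..9 linearize, events 1..10 do not
the 4 completed operations admit 3 real-time orders; each fails the atomic register replay
completion choices over the 2 pending operations (op4, op6) were checked; none helps
for example op1, op2, op3, op5 (pending dropped) fails at step 3: op3 read() → 2 is not legal there
for example op1, op2, op5, op3 (pending dropped) fails at step 4: op3 read() → 2 is not legal there

not linearizable — minimal violating prefix: 10 events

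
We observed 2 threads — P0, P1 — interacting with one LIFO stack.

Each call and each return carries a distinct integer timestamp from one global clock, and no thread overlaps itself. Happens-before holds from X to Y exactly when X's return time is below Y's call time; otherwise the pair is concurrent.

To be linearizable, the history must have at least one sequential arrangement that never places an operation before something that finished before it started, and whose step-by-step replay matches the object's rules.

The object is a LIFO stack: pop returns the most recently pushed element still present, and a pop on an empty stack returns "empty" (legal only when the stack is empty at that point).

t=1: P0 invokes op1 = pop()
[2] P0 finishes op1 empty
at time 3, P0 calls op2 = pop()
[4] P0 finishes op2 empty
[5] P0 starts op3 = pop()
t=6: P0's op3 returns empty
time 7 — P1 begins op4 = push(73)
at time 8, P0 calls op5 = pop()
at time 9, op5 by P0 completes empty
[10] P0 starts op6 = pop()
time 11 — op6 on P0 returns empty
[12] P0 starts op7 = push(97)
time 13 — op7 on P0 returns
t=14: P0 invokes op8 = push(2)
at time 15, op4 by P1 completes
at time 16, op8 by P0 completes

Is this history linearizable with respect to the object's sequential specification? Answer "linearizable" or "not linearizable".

a witness: op1, op2, op3, op5, op6, op4, op7, op8
step 1: op1 pop() → empty — stack <>
step 2: op2 pop() → empty — stack <>
step 3: op3 pop() → empty — stack <>
step 4: op5 pop() → empty — stack <>
step 5: op6 pop() → empty — stack <>
step 6: op4 push(73) — stack <73>
step 7: op7 push(97) — stack <73,97>
step 8: op8 push(2) — stack <73,97,2>

linearizable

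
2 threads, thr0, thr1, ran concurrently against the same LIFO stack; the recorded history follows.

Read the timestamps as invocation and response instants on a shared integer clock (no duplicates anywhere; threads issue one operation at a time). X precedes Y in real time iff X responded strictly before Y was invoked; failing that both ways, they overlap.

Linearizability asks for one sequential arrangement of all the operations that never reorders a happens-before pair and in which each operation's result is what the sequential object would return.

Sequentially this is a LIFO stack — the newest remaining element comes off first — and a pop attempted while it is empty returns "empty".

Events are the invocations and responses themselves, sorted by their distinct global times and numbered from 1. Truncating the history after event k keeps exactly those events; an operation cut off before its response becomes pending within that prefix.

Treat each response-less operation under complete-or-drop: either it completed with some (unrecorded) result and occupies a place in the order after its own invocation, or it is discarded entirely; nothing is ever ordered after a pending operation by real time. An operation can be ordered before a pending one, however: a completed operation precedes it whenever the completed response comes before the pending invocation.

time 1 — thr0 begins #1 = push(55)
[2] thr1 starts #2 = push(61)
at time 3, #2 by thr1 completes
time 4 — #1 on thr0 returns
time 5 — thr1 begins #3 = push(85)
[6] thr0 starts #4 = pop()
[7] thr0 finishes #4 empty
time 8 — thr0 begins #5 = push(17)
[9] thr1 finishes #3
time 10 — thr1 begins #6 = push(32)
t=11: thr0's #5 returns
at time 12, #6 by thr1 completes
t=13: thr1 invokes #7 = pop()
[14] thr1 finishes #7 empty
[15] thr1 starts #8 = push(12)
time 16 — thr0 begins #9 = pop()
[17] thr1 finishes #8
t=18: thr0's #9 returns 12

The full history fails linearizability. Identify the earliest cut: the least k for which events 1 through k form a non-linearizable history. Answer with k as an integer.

7

a valid linearization of events 1..6 exists, for instance #1, #2:
step 1: #1 push(55) — stack <55>
step 2: #2 push(61) — stack <55,61>
at event 7 (#4's time-7 response) nothing linearizes any more
including or dropping the 1 pending operation (#3) in any combination fails
one such order, #1, #2, #4 (pending dropped), breaks at step 3 where #4 pop() → empty is illegal
one such order, #2, #1, #4 (pending dropped), breaks at step 3 where #4 pop() → empty is illegal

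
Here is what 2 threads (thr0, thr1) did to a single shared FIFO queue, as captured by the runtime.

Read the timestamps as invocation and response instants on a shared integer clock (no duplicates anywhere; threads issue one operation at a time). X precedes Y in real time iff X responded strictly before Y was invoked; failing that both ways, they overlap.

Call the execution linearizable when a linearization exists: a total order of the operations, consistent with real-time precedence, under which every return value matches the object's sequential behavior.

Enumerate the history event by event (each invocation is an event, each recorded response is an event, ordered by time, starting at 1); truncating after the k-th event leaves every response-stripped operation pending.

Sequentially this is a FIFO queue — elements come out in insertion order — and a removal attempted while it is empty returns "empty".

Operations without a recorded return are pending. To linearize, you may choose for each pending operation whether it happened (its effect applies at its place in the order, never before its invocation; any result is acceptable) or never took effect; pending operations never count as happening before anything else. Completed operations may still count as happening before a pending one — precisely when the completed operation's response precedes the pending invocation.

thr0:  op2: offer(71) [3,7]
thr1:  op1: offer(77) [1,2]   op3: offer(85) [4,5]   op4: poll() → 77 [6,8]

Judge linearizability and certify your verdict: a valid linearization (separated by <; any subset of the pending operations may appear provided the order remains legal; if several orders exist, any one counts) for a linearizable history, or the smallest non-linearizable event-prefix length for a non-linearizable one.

linearizable — witness: op1 < op2 < op3 < op4

1. op1 offer(77), leaving queue <77>
2. op2 offer(71), leaving queue <77,71>
3. op3 offer(85), leaving queue <77,71,85>
4. op4 poll() → 77, leaving queue <71,85>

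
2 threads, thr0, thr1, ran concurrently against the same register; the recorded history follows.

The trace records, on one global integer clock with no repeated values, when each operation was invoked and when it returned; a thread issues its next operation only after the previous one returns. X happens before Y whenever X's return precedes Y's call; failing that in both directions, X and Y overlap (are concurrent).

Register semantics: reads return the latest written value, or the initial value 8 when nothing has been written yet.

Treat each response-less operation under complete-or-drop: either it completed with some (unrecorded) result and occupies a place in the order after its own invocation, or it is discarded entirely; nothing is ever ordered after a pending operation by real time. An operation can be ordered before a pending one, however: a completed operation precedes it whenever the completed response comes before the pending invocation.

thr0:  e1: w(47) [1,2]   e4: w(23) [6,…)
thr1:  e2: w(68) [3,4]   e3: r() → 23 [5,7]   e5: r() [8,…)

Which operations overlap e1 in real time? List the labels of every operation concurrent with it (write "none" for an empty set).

none

overlap test against e1 [1,2]: concurrent iff the interval meets 1..2
e2 [3,4]: after
e3 [5,7]: after
e4 [6,…): after
e5 [8,…): after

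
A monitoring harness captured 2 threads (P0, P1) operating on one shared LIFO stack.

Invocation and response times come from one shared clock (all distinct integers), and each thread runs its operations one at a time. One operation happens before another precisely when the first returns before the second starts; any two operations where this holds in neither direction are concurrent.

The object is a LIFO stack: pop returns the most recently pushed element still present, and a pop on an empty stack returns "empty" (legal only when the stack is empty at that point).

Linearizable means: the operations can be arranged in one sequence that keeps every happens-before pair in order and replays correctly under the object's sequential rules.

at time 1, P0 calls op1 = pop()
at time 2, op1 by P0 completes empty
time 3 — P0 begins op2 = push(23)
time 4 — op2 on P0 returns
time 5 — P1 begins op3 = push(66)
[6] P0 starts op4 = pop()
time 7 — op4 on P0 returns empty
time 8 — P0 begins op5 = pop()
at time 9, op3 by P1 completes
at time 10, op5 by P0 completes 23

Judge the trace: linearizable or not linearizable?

not linearizable

already the first 7 events (up to op4's response at time 7) admit no linearization; the first 6 still do
the completed operations (3 total) allow one real-time order; the LIFO stack replay rejects it
completion choices over the 1 pending operation (op3) were checked; none helps
sample order op1, op2, op4 (pending dropped) stalls at step 3 — op4 pop() → empty has no legal effect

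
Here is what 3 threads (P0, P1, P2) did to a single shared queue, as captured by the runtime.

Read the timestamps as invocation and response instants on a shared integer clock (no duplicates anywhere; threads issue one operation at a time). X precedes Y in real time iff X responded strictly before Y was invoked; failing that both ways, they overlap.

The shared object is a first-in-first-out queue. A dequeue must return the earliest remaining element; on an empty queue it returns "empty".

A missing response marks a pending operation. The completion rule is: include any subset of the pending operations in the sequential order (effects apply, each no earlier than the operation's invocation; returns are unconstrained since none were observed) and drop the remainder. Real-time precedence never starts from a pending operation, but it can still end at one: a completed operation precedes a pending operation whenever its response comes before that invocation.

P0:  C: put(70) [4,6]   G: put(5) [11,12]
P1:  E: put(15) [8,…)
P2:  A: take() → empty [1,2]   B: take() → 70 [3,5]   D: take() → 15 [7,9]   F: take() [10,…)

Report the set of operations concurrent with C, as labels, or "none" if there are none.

C runs from 4 to 6; window-overlapping ops are concurrent
A [1,2]: before
B [3,5]: concurrent
D [7,9]: after
E [8,…): after
F [10,…): after
G [11,12]: after

B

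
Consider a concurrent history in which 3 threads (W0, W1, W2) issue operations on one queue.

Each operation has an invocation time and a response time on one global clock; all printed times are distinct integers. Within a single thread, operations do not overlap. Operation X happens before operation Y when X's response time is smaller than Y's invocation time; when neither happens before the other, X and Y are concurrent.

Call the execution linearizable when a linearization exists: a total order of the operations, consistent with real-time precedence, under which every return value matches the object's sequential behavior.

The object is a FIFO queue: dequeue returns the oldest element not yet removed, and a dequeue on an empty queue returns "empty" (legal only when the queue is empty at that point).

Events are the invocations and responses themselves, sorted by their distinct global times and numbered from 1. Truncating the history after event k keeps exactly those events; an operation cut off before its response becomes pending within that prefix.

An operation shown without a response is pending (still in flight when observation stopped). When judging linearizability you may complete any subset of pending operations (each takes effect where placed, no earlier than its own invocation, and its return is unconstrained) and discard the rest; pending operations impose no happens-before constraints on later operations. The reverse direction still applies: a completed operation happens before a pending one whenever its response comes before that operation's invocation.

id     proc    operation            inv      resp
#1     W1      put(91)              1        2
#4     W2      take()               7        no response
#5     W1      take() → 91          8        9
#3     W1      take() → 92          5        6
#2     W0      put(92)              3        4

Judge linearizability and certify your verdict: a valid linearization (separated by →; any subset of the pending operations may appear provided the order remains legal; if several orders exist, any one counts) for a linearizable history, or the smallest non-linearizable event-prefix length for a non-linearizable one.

not linearizable — minimal violating prefix: 6 events

already the first 6 events (up to #3's response at time 6) admit no linearization; the first 5 still do
exhaustive check: the 3 completed queue ops admit one real-time order; illegal
one such order, #1, #2, #3, breaks at step 3 where #3 take() → 92 is illegal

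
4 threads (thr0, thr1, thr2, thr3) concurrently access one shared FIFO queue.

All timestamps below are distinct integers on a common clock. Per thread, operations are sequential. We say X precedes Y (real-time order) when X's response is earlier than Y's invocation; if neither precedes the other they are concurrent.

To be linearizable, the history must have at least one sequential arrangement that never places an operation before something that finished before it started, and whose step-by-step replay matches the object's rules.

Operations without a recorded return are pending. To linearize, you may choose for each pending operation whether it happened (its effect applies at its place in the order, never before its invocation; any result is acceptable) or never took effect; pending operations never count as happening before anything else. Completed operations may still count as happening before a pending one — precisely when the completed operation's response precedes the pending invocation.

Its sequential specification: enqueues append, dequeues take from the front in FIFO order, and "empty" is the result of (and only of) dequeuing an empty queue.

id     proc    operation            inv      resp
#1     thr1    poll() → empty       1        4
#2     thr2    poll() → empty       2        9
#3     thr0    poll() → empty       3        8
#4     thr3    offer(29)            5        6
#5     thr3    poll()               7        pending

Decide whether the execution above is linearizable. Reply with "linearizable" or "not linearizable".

a witness: #1, #2, #3, #4
after step 1 (#1 poll() → empty): queue <>
after step 2 (#2 poll() → empty): queue <>
after step 3 (#3 poll() → empty): queue <>
after step 4 (#4 offer(29)): queue <29>

linearizable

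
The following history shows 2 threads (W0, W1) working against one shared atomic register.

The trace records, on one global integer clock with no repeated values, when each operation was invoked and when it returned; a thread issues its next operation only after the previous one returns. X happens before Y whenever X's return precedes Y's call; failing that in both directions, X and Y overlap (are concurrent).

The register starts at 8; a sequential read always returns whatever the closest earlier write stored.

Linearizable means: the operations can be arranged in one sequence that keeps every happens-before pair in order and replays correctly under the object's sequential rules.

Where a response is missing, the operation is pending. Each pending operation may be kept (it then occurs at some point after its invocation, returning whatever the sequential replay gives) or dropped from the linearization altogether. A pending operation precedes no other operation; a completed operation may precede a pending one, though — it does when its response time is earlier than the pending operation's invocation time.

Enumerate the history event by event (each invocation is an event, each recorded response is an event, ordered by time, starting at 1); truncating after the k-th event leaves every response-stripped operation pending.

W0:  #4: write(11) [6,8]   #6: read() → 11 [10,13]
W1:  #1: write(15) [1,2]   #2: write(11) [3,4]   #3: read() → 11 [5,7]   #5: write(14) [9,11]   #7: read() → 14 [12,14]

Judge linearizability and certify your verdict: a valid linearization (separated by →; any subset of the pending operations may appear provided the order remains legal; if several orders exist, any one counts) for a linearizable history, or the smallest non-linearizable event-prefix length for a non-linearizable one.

linearizable — witness: #1 → #2 → #3 → #4 → #6 → #5 → #7

step 1: #1 write(15) — value 15
step 2: #2 write(11) — value 11
step 3: #3 read() → 11 — value 11
step 4: #4 write(11) — value 11
step 5: #6 read() → 11 — value 11
step 6: #5 write(14) — value 14
step 7: #7 read() → 14 — value 14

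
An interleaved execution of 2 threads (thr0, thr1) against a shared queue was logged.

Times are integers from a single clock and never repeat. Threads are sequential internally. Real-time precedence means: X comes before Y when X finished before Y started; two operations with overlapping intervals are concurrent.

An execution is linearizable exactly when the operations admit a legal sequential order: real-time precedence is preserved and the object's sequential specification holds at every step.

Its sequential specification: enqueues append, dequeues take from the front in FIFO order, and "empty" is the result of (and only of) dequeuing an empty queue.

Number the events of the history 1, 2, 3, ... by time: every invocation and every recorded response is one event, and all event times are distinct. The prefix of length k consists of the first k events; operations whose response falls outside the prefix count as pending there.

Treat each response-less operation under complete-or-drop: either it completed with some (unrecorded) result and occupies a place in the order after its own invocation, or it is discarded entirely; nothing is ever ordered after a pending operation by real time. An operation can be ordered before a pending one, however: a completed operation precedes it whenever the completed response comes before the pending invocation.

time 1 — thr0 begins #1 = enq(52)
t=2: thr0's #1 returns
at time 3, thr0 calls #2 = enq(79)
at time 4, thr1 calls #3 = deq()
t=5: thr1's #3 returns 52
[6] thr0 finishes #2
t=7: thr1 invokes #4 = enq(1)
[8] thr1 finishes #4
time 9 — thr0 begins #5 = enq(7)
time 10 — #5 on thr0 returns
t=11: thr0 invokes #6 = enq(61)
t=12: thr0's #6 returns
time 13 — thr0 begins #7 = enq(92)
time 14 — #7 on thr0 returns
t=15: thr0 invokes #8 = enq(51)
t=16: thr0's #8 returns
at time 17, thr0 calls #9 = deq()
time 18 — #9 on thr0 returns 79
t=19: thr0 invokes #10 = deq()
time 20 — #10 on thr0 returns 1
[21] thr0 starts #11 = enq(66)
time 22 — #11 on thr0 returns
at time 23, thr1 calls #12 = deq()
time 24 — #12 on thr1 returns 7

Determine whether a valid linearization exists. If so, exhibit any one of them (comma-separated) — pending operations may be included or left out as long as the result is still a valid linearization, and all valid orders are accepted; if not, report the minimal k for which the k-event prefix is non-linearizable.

1. #1 enq(52), leaving queue <52>
2. #2 enq(79), leaving queue <52,79>
3. #3 deq() → 52, leaving queue <79>
4. #4 enq(1), leaving queue <79,1>
5. #5 enq(7), leaving queue <79,1,7>
6. #6 enq(61), leaving queue <79,1,7,61>
7. #7 enq(92), leaving queue <79,1,7,61,92>
8. #8 enq(51), leaving queue <79,1,7,61,92,51>
9. #9 deq() → 79, leaving queue <1,7,61,92,51>
10. #10 deq() → 1, leaving queue <7,61,92,51>
11. #11 enq(66), leaving queue <7,61,92,51,66>
12. #12 deq() → 7, leaving queue <61,92,51,66>

linearizable — witness: #1, #2, #3, #4, #5, #6, #7, #8, #9, #10, #11, #12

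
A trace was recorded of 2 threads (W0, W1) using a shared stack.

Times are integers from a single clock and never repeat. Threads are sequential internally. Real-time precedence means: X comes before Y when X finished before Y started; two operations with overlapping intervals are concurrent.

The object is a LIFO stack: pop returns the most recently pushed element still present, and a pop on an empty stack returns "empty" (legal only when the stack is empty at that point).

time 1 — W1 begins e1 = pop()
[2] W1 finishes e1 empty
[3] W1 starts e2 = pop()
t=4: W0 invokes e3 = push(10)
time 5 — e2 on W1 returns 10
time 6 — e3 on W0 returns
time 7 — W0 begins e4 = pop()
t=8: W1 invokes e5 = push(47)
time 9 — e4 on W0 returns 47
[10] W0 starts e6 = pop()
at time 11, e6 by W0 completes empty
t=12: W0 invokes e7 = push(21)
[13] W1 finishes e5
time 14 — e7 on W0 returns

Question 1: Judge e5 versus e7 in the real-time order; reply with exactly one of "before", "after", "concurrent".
Answer: concurrent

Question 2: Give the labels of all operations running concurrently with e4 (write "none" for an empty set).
Answer: e5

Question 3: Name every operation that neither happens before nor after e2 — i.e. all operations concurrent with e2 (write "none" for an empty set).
Answer: e3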